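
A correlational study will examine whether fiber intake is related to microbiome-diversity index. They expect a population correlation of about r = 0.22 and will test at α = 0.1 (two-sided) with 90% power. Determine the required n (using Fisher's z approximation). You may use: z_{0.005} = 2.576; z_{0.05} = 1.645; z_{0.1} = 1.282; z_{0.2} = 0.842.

n = 175

Fisher's z: C = ½·ln((1+r)/(1−r)) = ½·ln(1.5641) = 0.2237.
n = ((z_{α/2} + z_β)/C)² + 3.
(1.645 + 1.282) / 0.2237 = 2.927 / 0.2237 = 13.084.
n = 13.084² + 3 = 171.20 + 3 = 174.2.
Round up.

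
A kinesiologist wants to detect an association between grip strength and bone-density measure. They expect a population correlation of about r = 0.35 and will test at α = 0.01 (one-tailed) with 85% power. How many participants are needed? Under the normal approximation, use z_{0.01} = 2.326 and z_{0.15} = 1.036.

n = 88

Fisher's z: C = ½·ln((1+r)/(1−r)) = ½·ln(2.0769) = 0.3654.
n = ((z_{α} + z_β)/C)² + 3.
(2.326 + 1.036) / 0.3654 = 3.362 / 0.3654 = 9.201.
n = 9.201² + 3 = 84.66 + 3 = 87.7.
Round up.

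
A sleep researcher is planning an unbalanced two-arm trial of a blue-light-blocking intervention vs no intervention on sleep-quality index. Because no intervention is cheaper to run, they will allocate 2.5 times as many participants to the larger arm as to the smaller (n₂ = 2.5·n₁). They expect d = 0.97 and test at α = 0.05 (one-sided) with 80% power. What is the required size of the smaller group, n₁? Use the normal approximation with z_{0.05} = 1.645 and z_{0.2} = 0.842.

n₁ = 10

With allocation ratio k = n₂/n₁ = 2.5, Var(x̄₁−x̄₂) = σ²(1/n₁ + 1/(k·n₁)) = σ²·(k+1)/(k·n₁).
So n₁ = (1 + 1/k)·((z_{α} + z_β)/d)² = 1.400 × (2.487/0.97)².
n₁ = 1.400 × 6.57 = 9.2.
Round up: n₁ = 10, giving n₂ = 2.5 × 10 = 25.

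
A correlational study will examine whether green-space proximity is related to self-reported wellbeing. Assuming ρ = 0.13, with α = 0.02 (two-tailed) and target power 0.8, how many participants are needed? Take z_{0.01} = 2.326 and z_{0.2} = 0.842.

n = 591

Fisher's z: C = ½·ln((1+r)/(1−r)) = ½·ln(1.2989) = 0.1307.
n = ((z_{α/2} + z_β)/C)² + 3.
(2.326 + 0.842) / 0.1307 = 3.168 / 0.1307 = 24.239.
n = 24.239² + 3 = 587.52 + 3 = 590.5.
Round up.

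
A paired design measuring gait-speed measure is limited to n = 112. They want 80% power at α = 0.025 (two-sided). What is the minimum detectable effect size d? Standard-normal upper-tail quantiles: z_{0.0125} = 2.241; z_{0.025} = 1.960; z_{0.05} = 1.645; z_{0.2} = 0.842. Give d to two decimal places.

d_min ≈ 0.29

For a single sample (or paired design) of n = 112: d_min = (z_{α/2} + z_β)/√n.
z-sum = 2.241 + 0.842 = 3.083.
d_min = 3.083 / √112 = 3.083 / 10.583 = 0.291.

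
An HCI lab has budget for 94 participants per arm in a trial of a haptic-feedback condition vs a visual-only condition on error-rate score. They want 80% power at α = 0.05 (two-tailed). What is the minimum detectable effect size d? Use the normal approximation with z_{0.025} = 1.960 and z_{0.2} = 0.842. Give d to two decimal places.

For two independent groups of n = 94 each: d_min = (z_{α/2} + z_β)·√(2/n).
z-sum = 1.960 + 0.842 = 2.802.
d_min = 2.802 × √(2/94) = 2.802 × 0.1459 = 0.409.

d_min ≈ 0.41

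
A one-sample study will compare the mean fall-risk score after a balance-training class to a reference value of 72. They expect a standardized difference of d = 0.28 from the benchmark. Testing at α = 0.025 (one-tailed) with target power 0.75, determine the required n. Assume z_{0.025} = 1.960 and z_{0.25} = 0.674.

n = 89

For a one-sample test: n = ((z_{α} + z_β) / d)².
z_{α} + z_β = 1.960 + 0.674 = 2.634.
n = (2.634 / 0.28)² = 9.407² = 88.49.
Round up.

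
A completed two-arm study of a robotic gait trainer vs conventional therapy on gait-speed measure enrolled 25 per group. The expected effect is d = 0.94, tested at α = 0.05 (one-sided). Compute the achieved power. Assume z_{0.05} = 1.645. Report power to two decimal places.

power ≈ 0.95

For two equal groups, power = Φ(d·√(n/2) − z_{α}).
d·√(n/2) = 0.94 × √(25/2) = 0.94 × 3.536 = 3.323.
z_β = 3.323 − 1.645 = 1.678.
Power = Φ(1.678) = 0.953.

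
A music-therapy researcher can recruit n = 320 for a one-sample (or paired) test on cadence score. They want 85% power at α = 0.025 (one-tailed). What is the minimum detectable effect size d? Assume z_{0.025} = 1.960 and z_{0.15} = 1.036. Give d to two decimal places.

d_min ≈ 0.17

For a single sample (or paired design) of n = 320: d_min = (z_{α} + z_β)/√n.
z-sum = 1.960 + 1.036 = 2.996.
d_min = 2.996 / √320 = 2.996 / 17.889 = 0.167.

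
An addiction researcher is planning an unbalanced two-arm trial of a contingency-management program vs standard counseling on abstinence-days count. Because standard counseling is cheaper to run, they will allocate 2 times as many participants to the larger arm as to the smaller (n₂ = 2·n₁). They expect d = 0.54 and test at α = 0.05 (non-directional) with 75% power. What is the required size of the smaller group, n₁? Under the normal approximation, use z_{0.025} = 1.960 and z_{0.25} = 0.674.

With allocation ratio k = n₂/n₁ = 2, Var(x̄₁−x̄₂) = σ²(1/n₁ + 1/(k·n₁)) = σ²·(k+1)/(k·n₁).
So n₁ = (1 + 1/k)·((z_{α/2} + z_β)/d)² = 1.500 × (2.634/0.54)².
n₁ = 1.500 × 23.79 = 35.7.
Round up: n₁ = 36, giving n₂ = 2 × 36 = 72.

n₁ = 36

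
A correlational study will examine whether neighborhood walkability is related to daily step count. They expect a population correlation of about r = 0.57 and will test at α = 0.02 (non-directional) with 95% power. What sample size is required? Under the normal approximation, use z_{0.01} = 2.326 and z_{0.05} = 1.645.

n = 41

Fisher's z: C = ½·ln((1+r)/(1−r)) = ½·ln(3.6512) = 0.6475.
n = ((z_{α/2} + z_β)/C)² + 3.
(2.326 + 1.645) / 0.6475 = 3.971 / 0.6475 = 6.133.
n = 6.133² + 3 = 37.61 + 3 = 40.6.
Round up.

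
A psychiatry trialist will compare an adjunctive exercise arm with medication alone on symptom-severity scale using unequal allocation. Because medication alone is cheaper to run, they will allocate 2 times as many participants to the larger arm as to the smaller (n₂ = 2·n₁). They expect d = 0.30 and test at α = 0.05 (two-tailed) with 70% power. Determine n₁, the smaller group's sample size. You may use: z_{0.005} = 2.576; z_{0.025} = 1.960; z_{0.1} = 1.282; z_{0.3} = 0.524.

With allocation ratio k = n₂/n₁ = 2, Var(x̄₁−x̄₂) = σ²(1/n₁ + 1/(k·n₁)) = σ²·(k+1)/(k·n₁).
So n₁ = (1 + 1/k)·((z_{α/2} + z_β)/d)² = 1.500 × (2.484/0.30)².
n₁ = 1.500 × 68.56 = 102.8.
Round up: n₁ = 103, giving n₂ = 2 × 103 = 206.

n₁ = 103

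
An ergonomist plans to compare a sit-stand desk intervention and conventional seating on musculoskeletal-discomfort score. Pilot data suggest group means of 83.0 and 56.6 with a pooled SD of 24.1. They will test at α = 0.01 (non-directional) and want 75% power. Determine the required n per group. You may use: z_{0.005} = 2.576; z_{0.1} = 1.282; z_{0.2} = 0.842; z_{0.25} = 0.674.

n = 18 per group

Cohen's d = |M₁ − M₂| / SD_pooled = |83.0 − 56.6| / 24.1 = 26.4 / 24.1 = 1.095.
For two independent groups with equal n: n = 2·((z_{α/2} + z_β) / d)².
z_{α/2} + z_β = 2.576 + 0.674 = 3.250.
n = 2 × (3.250 / 1.095)² = 2 × 2.968² = 2 × 8.81 = 17.6.
Round up to the next whole participant.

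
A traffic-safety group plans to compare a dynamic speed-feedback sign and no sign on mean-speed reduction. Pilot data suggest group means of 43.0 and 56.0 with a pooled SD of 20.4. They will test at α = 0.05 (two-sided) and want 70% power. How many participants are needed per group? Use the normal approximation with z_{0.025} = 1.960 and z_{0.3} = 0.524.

n = 31 per group

Cohen's d = |M₁ − M₂| / SD_pooled = |43.0 − 56.0| / 20.4 = 13.0 / 20.4 = 0.637.
For two independent groups with equal n: n = 2·((z_{α/2} + z_β) / d)².
z_{α/2} + z_β = 1.960 + 0.524 = 2.484.
n = 2 × (2.484 / 0.637)² = 2 × 3.900² = 2 × 15.21 = 30.4.
Round up to the next whole participant.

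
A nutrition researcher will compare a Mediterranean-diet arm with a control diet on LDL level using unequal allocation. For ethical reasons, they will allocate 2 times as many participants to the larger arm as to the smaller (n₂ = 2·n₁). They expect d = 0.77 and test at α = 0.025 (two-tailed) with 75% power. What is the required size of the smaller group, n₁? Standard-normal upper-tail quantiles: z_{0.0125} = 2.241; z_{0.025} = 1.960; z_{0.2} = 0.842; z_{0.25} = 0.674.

With allocation ratio k = n₂/n₁ = 2, Var(x̄₁−x̄₂) = σ²(1/n₁ + 1/(k·n₁)) = σ²·(k+1)/(k·n₁).
So n₁ = (1 + 1/k)·((z_{α/2} + z_β)/d)² = 1.500 × (2.915/0.77)².
n₁ = 1.500 × 14.33 = 21.5.
Round up: n₁ = 22, giving n₂ = 2 × 22 = 44.

n₁ = 22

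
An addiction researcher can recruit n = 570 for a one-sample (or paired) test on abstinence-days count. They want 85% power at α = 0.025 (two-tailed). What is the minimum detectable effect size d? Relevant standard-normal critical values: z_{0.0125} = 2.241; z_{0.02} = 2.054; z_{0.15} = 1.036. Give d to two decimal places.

For a single sample (or paired design) of n = 570: d_min = (z_{α/2} + z_β)/√n.
z-sum = 2.241 + 1.036 = 3.277.
d_min = 3.277 / √570 = 3.277 / 23.875 = 0.137.

d_min ≈ 0.14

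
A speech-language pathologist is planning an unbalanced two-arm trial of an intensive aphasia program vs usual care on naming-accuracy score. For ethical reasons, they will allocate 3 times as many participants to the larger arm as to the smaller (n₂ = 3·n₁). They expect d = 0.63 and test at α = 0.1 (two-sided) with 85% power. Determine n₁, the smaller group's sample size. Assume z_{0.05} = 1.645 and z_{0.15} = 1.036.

n₁ = 25

With allocation ratio k = n₂/n₁ = 3, Var(x̄₁−x̄₂) = σ²(1/n₁ + 1/(k·n₁)) = σ²·(k+1)/(k·n₁).
So n₁ = (1 + 1/k)·((z_{α/2} + z_β)/d)² = 1.333 × (2.681/0.63)².
n₁ = 1.333 × 18.11 = 24.1.
Round up: n₁ = 25, giving n₂ = 3 × 25 = 75.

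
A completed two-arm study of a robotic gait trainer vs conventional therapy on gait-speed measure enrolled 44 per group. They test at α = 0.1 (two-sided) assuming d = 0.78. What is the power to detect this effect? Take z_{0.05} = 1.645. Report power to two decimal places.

power ≈ 0.98

For two equal groups, power = Φ(d·√(n/2) − z_{α/2}).
d·√(n/2) = 0.78 × √(44/2) = 0.78 × 4.690 = 3.659.
z_β = 3.659 − 1.645 = 2.014.
Power = Φ(2.014) = 0.978.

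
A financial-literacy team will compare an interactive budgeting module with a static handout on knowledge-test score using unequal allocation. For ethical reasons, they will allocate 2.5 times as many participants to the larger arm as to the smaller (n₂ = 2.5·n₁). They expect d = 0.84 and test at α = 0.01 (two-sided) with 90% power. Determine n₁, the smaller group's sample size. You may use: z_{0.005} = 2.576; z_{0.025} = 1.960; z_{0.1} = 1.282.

With allocation ratio k = n₂/n₁ = 2.5, Var(x̄₁−x̄₂) = σ²(1/n₁ + 1/(k·n₁)) = σ²·(k+1)/(k·n₁).
So n₁ = (1 + 1/k)·((z_{α/2} + z_β)/d)² = 1.400 × (3.858/0.84)².
n₁ = 1.400 × 21.09 = 29.5.
Round up: n₁ = 30, giving n₂ = 2.5 × 30 = 75.

n₁ = 30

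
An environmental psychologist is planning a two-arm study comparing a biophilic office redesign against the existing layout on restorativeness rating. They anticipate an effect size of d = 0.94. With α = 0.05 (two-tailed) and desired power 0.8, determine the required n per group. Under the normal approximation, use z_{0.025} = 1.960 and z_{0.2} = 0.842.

For two independent groups with equal n: n = 2·((z_{α/2} + z_β) / d)².
z_{α/2} + z_β = 1.960 + 0.842 = 2.802.
n = 2 × (2.802 / 0.94)² = 2 × 2.981² = 2 × 8.89 = 17.8.
Round up to the next whole participant.

n = 18 per group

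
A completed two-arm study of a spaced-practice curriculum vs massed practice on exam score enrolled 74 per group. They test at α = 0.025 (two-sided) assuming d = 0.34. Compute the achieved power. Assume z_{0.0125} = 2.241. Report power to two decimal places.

power ≈ 0.43

For two equal groups, power = Φ(d·√(n/2) − z_{α/2}).
d·√(n/2) = 0.34 × √(74/2) = 0.34 × 6.083 = 2.068.
z_β = 2.068 − 2.241 = -0.173.
Power = Φ(-0.173) = 0.431.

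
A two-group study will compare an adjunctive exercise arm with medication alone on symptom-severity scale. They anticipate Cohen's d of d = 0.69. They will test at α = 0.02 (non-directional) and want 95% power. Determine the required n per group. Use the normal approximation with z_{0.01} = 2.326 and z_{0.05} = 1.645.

For two independent groups with equal n: n = 2·((z_{α/2} + z_β) / d)².
z_{α/2} + z_β = 2.326 + 1.645 = 3.971.
n = 2 × (3.971 / 0.69)² = 2 × 5.755² = 2 × 33.12 = 66.2.
Round up to the next whole participant.

n = 67 per group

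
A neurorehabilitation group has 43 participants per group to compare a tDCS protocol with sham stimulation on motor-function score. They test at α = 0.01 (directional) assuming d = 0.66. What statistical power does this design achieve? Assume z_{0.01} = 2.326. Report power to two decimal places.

For two equal groups, power = Φ(d·√(n/2) − z_{α}).
d·√(n/2) = 0.66 × √(43/2) = 0.66 × 4.637 = 3.060.
z_β = 3.060 − 2.326 = 0.734.
Power = Φ(0.734) = 0.769.

power ≈ 0.77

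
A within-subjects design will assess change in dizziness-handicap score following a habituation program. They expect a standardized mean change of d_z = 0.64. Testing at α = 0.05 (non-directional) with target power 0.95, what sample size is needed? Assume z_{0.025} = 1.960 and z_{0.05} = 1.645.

For a paired (one-sample on differences) test: n = ((z_{α/2} + z_β) / d)².
z_{α/2} + z_β = 1.960 + 1.645 = 3.605.
n = (3.605 / 0.64)² = 5.633² = 31.73.
Round up.

n = 32 pairs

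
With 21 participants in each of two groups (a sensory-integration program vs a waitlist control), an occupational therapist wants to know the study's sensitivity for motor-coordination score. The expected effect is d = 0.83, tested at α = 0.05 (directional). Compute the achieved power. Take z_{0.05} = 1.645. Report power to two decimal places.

For two equal groups, power = Φ(d·√(n/2) − z_{α}).
d·√(n/2) = 0.83 × √(21/2) = 0.83 × 3.240 = 2.690.
z_β = 2.690 − 1.645 = 1.045.
Power = Φ(1.045) = 0.852.

power ≈ 0.85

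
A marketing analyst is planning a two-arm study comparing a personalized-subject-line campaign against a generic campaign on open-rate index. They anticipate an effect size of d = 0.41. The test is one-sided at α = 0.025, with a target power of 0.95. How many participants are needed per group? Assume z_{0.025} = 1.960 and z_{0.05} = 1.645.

n = 155 per group

For two independent groups with equal n: n = 2·((z_{α} + z_β) / d)².
z_{α} + z_β = 1.960 + 1.645 = 3.605.
n = 2 × (3.605 / 0.41)² = 2 × 8.793² = 2 × 77.31 = 154.6.
Round up to the next whole participant.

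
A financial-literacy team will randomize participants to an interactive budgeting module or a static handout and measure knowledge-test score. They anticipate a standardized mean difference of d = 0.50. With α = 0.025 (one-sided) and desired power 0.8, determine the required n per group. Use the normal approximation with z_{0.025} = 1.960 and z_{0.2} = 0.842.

n = 63 per group

For two independent groups with equal n: n = 2·((z_{α} + z_β) / d)².
z_{α} + z_β = 1.960 + 0.842 = 2.802.
n = 2 × (2.802 / 0.50)² = 2 × 5.604² = 2 × 31.40 = 62.8.
Round up to the next whole participant.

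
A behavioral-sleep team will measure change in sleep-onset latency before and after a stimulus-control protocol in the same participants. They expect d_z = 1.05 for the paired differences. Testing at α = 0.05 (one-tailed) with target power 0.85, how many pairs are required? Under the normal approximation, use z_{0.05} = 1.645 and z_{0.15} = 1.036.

n = 7 pairs

For a paired (one-sample on differences) test: n = ((z_{α} + z_β) / d)².
z_{α} + z_β = 1.645 + 1.036 = 2.681.
n = (2.681 / 1.05)² = 2.553² = 6.52.
Round up.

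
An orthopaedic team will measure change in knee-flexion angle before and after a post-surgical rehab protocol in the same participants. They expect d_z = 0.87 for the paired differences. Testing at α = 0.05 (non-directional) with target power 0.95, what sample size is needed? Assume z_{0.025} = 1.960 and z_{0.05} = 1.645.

For a paired (one-sample on differences) test: n = ((z_{α/2} + z_β) / d)².
z_{α/2} + z_β = 1.960 + 1.645 = 3.605.
n = (3.605 / 0.87)² = 4.144² = 17.17.
Round up.

n = 18 pairs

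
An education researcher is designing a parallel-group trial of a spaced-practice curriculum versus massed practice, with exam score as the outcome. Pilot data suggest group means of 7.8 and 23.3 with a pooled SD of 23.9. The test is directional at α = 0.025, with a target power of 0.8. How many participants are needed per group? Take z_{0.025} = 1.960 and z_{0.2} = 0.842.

Cohen's d = |M₁ − M₂| / SD_pooled = |7.8 − 23.3| / 23.9 = 15.5 / 23.9 = 0.649.
For two independent groups with equal n: n = 2·((z_{α} + z_β) / d)².
z_{α} + z_β = 1.960 + 0.842 = 2.802.
n = 2 × (2.802 / 0.649)² = 2 × 4.317² = 2 × 18.64 = 37.3.
Round up to the next whole participant.

n = 38 per group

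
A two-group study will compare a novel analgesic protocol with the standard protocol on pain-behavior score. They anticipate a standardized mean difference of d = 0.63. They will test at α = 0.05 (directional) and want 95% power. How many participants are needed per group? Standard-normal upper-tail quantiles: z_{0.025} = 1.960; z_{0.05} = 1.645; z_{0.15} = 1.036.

n = 55 per group

For two independent groups with equal n: n = 2·((z_{α} + z_β) / d)².
z_{α} + z_β = 1.645 + 1.645 = 3.290.
n = 2 × (3.290 / 0.63)² = 2 × 5.222² = 2 × 27.27 = 54.5.
Round up to the next whole participant.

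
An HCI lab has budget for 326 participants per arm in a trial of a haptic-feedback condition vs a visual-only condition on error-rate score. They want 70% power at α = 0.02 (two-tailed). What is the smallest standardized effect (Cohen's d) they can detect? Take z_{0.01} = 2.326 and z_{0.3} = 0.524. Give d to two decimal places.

d_min ≈ 0.22

For two independent groups of n = 326 each: d_min = (z_{α/2} + z_β)·√(2/n).
z-sum = 2.326 + 0.524 = 2.850.
d_min = 2.850 × √(2/326) = 2.850 × 0.0783 = 0.223.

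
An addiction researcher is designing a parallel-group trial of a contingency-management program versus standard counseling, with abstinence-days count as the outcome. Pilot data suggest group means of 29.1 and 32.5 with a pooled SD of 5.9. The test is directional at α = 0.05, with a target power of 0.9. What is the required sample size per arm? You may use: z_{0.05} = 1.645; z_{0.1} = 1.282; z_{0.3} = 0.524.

n = 52 per group

Cohen's d = |M₁ − M₂| / SD_pooled = |29.1 − 32.5| / 5.9 = 3.4 / 5.9 = 0.576.
For two independent groups with equal n: n = 2·((z_{α} + z_β) / d)².
z_{α} + z_β = 1.645 + 1.282 = 2.927.
n = 2 × (2.927 / 0.576)² = 2 × 5.082² = 2 × 25.82 = 51.6.
Round up to the next whole participant.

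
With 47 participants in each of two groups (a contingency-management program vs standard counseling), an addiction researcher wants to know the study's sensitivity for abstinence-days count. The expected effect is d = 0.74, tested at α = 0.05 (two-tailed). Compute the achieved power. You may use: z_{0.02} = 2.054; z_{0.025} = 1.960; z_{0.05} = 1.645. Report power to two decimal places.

power ≈ 0.95

For two equal groups, power = Φ(d·√(n/2) − z_{α/2}).
d·√(n/2) = 0.74 × √(47/2) = 0.74 × 4.848 = 3.587.
z_β = 3.587 − 1.960 = 1.627.
Power = Φ(1.627) = 0.948.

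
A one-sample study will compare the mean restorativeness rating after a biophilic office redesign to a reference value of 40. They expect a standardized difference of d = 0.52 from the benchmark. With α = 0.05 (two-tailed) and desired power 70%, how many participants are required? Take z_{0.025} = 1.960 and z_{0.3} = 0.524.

n = 23

For a one-sample test: n = ((z_{α/2} + z_β) / d)².
z_{α/2} + z_β = 1.960 + 0.524 = 2.484.
n = (2.484 / 0.52)² = 4.777² = 22.82.
Round up.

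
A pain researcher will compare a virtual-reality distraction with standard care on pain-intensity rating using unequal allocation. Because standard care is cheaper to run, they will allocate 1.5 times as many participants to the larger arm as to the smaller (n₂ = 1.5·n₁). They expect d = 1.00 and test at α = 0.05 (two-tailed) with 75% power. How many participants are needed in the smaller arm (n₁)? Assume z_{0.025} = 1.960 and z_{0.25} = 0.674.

n₁ = 12

With allocation ratio k = n₂/n₁ = 1.5, Var(x̄₁−x̄₂) = σ²(1/n₁ + 1/(k·n₁)) = σ²·(k+1)/(k·n₁).
So n₁ = (1 + 1/k)·((z_{α/2} + z_β)/d)² = 1.667 × (2.634/1.00)².
n₁ = 1.667 × 6.94 = 11.6.
Round up: n₁ = 12, giving n₂ = 1.5 × 12 = 18.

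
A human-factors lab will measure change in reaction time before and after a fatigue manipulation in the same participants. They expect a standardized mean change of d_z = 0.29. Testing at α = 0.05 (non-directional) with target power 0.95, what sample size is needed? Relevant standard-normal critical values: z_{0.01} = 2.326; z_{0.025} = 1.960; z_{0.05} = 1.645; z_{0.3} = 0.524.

n = 155 pairs

For a paired (one-sample on differences) test: n = ((z_{α/2} + z_β) / d)².
z_{α/2} + z_β = 1.960 + 1.645 = 3.605.
n = (3.605 / 0.29)² = 12.431² = 154.53.
Round up.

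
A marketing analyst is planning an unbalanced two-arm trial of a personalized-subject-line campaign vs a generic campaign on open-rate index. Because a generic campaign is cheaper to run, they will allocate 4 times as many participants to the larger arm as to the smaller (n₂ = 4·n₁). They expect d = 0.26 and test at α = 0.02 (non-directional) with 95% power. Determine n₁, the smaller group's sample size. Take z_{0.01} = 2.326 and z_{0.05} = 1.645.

n₁ = 292

With allocation ratio k = n₂/n₁ = 4, Var(x̄₁−x̄₂) = σ²(1/n₁ + 1/(k·n₁)) = σ²·(k+1)/(k·n₁).
So n₁ = (1 + 1/k)·((z_{α/2} + z_β)/d)² = 1.250 × (3.971/0.26)².
n₁ = 1.250 × 233.27 = 291.6.
Round up: n₁ = 292, giving n₂ = 4 × 292 = 1168.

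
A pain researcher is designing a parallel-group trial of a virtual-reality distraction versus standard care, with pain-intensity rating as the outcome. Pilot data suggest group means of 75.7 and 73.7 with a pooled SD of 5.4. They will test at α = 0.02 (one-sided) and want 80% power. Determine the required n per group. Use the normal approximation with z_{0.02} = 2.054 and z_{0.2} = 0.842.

Cohen's d = |M₁ − M₂| / SD_pooled = |75.7 − 73.7| / 5.4 = 2.0 / 5.4 = 0.370.
For two independent groups with equal n: n = 2·((z_{α} + z_β) / d)².
z_{α} + z_β = 2.054 + 0.842 = 2.896.
n = 2 × (2.896 / 0.370)² = 2 × 7.827² = 2 × 61.26 = 122.5.
Round up to the next whole participant.

n = 123 per group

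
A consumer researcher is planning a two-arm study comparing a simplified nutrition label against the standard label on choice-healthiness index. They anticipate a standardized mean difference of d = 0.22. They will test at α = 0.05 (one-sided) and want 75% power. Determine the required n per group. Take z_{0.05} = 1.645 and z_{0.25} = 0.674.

n = 223 per group

For two independent groups with equal n: n = 2·((z_{α} + z_β) / d)².
z_{α} + z_β = 1.645 + 0.674 = 2.319.
n = 2 × (2.319 / 0.22)² = 2 × 10.541² = 2 × 111.11 = 222.2.
Round up to the next whole participant.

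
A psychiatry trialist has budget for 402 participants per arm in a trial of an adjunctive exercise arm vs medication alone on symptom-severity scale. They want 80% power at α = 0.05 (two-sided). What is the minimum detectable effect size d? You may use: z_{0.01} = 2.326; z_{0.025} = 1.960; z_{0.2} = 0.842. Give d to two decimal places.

d_min ≈ 0.20

For two independent groups of n = 402 each: d_min = (z_{α/2} + z_β)·√(2/n).
z-sum = 1.960 + 0.842 = 2.802.
d_min = 2.802 × √(2/402) = 2.802 × 0.0705 = 0.198.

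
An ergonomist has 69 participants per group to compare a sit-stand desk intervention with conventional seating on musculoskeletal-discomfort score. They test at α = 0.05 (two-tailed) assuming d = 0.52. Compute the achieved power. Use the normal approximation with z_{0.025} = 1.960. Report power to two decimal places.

power ≈ 0.86

For two equal groups, power = Φ(d·√(n/2) − z_{α/2}).
d·√(n/2) = 0.52 × √(69/2) = 0.52 × 5.874 = 3.054.
z_β = 3.054 − 1.960 = 1.094.
Power = Φ(1.094) = 0.863.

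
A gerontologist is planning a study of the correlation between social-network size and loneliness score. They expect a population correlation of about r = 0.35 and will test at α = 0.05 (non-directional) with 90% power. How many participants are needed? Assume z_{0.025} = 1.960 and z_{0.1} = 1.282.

n = 82

Fisher's z: C = ½·ln((1+r)/(1−r)) = ½·ln(2.0769) = 0.3654.
n = ((z_{α/2} + z_β)/C)² + 3.
(1.960 + 1.282) / 0.3654 = 3.242 / 0.3654 = 8.872.
n = 8.872² + 3 = 78.72 + 3 = 81.7.
Round up.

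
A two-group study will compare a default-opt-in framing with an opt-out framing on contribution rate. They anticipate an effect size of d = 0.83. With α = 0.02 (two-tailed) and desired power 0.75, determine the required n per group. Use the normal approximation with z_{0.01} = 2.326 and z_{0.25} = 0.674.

For two independent groups with equal n: n = 2·((z_{α/2} + z_β) / d)².
z_{α/2} + z_β = 2.326 + 0.674 = 3.000.
n = 2 × (3.000 / 0.83)² = 2 × 3.614² = 2 × 13.06 = 26.1.
Round up to the next whole participant.

n = 27 per group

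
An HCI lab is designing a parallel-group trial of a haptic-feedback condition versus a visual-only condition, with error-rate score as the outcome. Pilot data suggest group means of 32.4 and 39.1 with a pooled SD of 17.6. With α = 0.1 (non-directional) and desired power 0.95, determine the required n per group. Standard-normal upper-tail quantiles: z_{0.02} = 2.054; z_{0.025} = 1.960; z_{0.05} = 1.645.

n = 150 per group

Cohen's d = |M₁ − M₂| / SD_pooled = |32.4 − 39.1| / 17.6 = 6.7 / 17.6 = 0.381.
For two independent groups with equal n: n = 2·((z_{α/2} + z_β) / d)².
z_{α/2} + z_β = 1.645 + 1.645 = 3.290.
n = 2 × (3.290 / 0.381)² = 2 × 8.635² = 2 × 74.57 = 149.1.
Round up to the next whole participant.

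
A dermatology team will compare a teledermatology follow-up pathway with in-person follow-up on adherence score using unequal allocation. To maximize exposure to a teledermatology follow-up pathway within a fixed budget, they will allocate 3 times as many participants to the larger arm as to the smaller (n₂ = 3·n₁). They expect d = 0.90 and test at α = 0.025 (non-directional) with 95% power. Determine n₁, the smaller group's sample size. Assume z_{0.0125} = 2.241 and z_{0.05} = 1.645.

n₁ = 25

With allocation ratio k = n₂/n₁ = 3, Var(x̄₁−x̄₂) = σ²(1/n₁ + 1/(k·n₁)) = σ²·(k+1)/(k·n₁).
So n₁ = (1 + 1/k)·((z_{α/2} + z_β)/d)² = 1.333 × (3.886/0.90)².
n₁ = 1.333 × 18.64 = 24.9.
Round up: n₁ = 25, giving n₂ = 3 × 25 = 75.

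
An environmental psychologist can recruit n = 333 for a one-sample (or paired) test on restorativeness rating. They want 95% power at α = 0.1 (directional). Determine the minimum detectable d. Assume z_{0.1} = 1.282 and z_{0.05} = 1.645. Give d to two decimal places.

d_min ≈ 0.16

For a single sample (or paired design) of n = 333: d_min = (z_{α} + z_β)/√n.
z-sum = 1.282 + 1.645 = 2.927.
d_min = 2.927 / √333 = 2.927 / 18.248 = 0.160.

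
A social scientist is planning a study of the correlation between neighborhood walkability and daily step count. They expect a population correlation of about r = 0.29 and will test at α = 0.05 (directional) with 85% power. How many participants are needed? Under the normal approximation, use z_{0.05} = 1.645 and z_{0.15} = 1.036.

n = 84

Fisher's z: C = ½·ln((1+r)/(1−r)) = ½·ln(1.8169) = 0.2986.
n = ((z_{α} + z_β)/C)² + 3.
(1.645 + 1.036) / 0.2986 = 2.681 / 0.2986 = 8.979.
n = 8.979² + 3 = 80.61 + 3 = 83.6.
Round up.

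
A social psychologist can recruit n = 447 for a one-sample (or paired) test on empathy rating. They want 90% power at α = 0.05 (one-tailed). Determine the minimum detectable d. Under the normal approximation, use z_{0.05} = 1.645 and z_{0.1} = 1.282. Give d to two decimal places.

d_min ≈ 0.14

For a single sample (or paired design) of n = 447: d_min = (z_{α} + z_β)/√n.
z-sum = 1.645 + 1.282 = 2.927.
d_min = 2.927 / √447 = 2.927 / 21.142 = 0.138.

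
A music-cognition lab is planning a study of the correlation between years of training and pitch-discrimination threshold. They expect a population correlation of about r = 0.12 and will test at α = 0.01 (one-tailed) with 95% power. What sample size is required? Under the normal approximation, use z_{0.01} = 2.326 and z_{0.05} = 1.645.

n = 1088

Fisher's z: C = ½·ln((1+r)/(1−r)) = ½·ln(1.2727) = 0.1206.
n = ((z_{α} + z_β)/C)² + 3.
(2.326 + 1.645) / 0.1206 = 3.971 / 0.1206 = 32.927.
n = 32.927² + 3 = 1084.19 + 3 = 1087.2.
Round up.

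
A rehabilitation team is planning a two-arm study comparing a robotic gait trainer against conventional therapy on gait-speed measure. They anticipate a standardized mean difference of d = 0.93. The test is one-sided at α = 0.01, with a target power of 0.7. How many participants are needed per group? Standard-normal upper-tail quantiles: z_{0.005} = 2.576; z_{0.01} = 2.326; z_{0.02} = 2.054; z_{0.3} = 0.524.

For two independent groups with equal n: n = 2·((z_{α} + z_β) / d)².
z_{α} + z_β = 2.326 + 0.524 = 2.850.
n = 2 × (2.850 / 0.93)² = 2 × 3.065² = 2 × 9.39 = 18.8.
Round up to the next whole participant.

n = 19 per group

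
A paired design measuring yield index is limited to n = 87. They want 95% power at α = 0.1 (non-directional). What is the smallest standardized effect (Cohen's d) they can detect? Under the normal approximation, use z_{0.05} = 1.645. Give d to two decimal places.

For a single sample (or paired design) of n = 87: d_min = (z_{α/2} + z_β)/√n.
z-sum = 1.645 + 1.645 = 3.290.
d_min = 3.290 / √87 = 3.290 / 9.327 = 0.353.

d_min ≈ 0.35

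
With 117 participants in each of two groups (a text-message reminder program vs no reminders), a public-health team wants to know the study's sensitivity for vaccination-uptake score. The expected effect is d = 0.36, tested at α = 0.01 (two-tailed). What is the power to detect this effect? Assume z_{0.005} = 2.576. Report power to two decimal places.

power ≈ 0.57

For two equal groups, power = Φ(d·√(n/2) − z_{α/2}).
d·√(n/2) = 0.36 × √(117/2) = 0.36 × 7.649 = 2.753.
z_β = 2.753 − 2.576 = 0.177.
Power = Φ(0.177) = 0.570.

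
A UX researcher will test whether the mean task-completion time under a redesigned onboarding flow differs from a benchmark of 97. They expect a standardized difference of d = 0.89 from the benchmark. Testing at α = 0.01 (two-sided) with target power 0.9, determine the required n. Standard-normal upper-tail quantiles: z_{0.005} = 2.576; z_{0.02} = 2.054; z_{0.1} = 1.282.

n = 19

For a one-sample test: n = ((z_{α/2} + z_β) / d)².
z_{α/2} + z_β = 2.576 + 1.282 = 3.858.
n = (3.858 / 0.89)² = 4.335² = 18.79.
Round up.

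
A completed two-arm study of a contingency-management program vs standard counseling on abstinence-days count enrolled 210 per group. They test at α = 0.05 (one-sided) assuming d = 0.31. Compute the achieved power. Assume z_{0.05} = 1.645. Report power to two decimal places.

For two equal groups, power = Φ(d·√(n/2) − z_{α}).
d·√(n/2) = 0.31 × √(210/2) = 0.31 × 10.247 = 3.177.
z_β = 3.177 − 1.645 = 1.532.
Power = Φ(1.532) = 0.937.

power ≈ 0.94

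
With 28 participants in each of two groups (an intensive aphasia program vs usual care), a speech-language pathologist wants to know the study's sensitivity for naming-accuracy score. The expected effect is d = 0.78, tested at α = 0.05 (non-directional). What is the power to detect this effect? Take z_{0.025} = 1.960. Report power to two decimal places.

For two equal groups, power = Φ(d·√(n/2) − z_{α/2}).
d·√(n/2) = 0.78 × √(28/2) = 0.78 × 3.742 = 2.918.
z_β = 2.918 − 1.960 = 0.958.
Power = Φ(0.958) = 0.831.

power ≈ 0.83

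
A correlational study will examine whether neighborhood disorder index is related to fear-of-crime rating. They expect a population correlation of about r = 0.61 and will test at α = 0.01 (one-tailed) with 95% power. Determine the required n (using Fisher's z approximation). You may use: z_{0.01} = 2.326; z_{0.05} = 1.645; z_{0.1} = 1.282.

n = 35

Fisher's z: C = ½·ln((1+r)/(1−r)) = ½·ln(4.1282) = 0.7089.
n = ((z_{α} + z_β)/C)² + 3.
(2.326 + 1.645) / 0.7089 = 3.971 / 0.7089 = 5.602.
n = 5.602² + 3 = 31.38 + 3 = 34.4.
Round up.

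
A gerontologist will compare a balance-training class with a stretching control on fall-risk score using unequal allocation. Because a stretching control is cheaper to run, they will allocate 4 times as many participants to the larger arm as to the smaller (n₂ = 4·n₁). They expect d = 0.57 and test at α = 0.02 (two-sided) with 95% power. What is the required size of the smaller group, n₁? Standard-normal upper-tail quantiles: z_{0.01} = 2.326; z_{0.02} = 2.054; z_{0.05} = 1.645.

With allocation ratio k = n₂/n₁ = 4, Var(x̄₁−x̄₂) = σ²(1/n₁ + 1/(k·n₁)) = σ²·(k+1)/(k·n₁).
So n₁ = (1 + 1/k)·((z_{α/2} + z_β)/d)² = 1.250 × (3.971/0.57)².
n₁ = 1.250 × 48.53 = 60.7.
Round up: n₁ = 61, giving n₂ = 4 × 61 = 244.

n₁ = 61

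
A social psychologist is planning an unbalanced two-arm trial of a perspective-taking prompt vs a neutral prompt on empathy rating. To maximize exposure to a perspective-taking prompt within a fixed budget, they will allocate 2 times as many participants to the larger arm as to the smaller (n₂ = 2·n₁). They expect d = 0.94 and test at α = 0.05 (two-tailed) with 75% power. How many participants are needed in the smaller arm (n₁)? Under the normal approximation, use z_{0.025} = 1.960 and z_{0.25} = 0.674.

With allocation ratio k = n₂/n₁ = 2, Var(x̄₁−x̄₂) = σ²(1/n₁ + 1/(k·n₁)) = σ²·(k+1)/(k·n₁).
So n₁ = (1 + 1/k)·((z_{α/2} + z_β)/d)² = 1.500 × (2.634/0.94)².
n₁ = 1.500 × 7.85 = 11.8.
Round up: n₁ = 12, giving n₂ = 2 × 12 = 24.

n₁ = 12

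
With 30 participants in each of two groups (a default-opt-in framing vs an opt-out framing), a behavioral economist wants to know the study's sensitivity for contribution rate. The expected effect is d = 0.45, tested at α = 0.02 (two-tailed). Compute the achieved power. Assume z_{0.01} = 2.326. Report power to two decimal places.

power ≈ 0.28

For two equal groups, power = Φ(d·√(n/2) − z_{α/2}).
d·√(n/2) = 0.45 × √(30/2) = 0.45 × 3.873 = 1.743.
z_β = 1.743 − 2.326 = -0.583.
Power = Φ(-0.583) = 0.280.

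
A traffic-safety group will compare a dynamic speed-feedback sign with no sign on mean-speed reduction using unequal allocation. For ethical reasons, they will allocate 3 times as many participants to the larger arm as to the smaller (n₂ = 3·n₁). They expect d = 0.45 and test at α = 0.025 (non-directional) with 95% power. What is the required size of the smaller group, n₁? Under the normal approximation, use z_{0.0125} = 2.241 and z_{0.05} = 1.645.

n₁ = 100

With allocation ratio k = n₂/n₁ = 3, Var(x̄₁−x̄₂) = σ²(1/n₁ + 1/(k·n₁)) = σ²·(k+1)/(k·n₁).
So n₁ = (1 + 1/k)·((z_{α/2} + z_β)/d)² = 1.333 × (3.886/0.45)².
n₁ = 1.333 × 74.57 = 99.4.
Round up: n₁ = 100, giving n₂ = 3 × 100 = 300.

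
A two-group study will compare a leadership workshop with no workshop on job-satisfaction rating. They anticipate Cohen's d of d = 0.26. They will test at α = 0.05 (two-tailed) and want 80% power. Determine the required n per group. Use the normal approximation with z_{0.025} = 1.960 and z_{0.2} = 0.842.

For two independent groups with equal n: n = 2·((z_{α/2} + z_β) / d)².
z_{α/2} + z_β = 1.960 + 0.842 = 2.802.
n = 2 × (2.802 / 0.26)² = 2 × 10.777² = 2 × 116.14 = 232.3.
Round up to the next whole participant.

n = 233 per group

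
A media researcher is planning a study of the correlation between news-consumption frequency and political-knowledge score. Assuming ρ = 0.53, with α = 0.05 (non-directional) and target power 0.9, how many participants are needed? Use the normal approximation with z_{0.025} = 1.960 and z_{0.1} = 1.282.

n = 34

Fisher's z: C = ½·ln((1+r)/(1−r)) = ½·ln(3.2553) = 0.5901.
n = ((z_{α/2} + z_β)/C)² + 3.
(1.960 + 1.282) / 0.5901 = 3.242 / 0.5901 = 5.494.
n = 5.494² + 3 = 30.18 + 3 = 33.2.
Round up.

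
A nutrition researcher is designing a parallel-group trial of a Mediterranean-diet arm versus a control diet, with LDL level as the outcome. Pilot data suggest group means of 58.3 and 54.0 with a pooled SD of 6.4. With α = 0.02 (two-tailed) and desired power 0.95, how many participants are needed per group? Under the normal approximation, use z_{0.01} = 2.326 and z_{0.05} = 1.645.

n = 70 per group

Cohen's d = |M₁ − M₂| / SD_pooled = |58.3 − 54.0| / 6.4 = 4.3 / 6.4 = 0.672.
For two independent groups with equal n: n = 2·((z_{α/2} + z_β) / d)².
z_{α/2} + z_β = 2.326 + 1.645 = 3.971.
n = 2 × (3.971 / 0.672)² = 2 × 5.909² = 2 × 34.92 = 69.8.
Round up to the next whole participant.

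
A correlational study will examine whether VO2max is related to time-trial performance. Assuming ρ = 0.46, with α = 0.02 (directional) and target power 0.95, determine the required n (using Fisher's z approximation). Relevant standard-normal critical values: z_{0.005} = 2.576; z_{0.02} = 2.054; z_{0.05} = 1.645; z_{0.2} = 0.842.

Fisher's z: C = ½·ln((1+r)/(1−r)) = ½·ln(2.7037) = 0.4973.
n = ((z_{α} + z_β)/C)² + 3.
(2.054 + 1.645) / 0.4973 = 3.699 / 0.4973 = 7.438.
n = 7.438² + 3 = 55.33 + 3 = 58.3.
Round up.

n = 59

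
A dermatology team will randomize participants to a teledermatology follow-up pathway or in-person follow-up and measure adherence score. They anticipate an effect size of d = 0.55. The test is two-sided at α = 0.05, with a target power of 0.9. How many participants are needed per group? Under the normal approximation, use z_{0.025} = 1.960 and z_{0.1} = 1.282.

For two independent groups with equal n: n = 2·((z_{α/2} + z_β) / d)².
z_{α/2} + z_β = 1.960 + 1.282 = 3.242.
n = 2 × (3.242 / 0.55)² = 2 × 5.895² = 2 × 34.75 = 69.5.
Round up to the next whole participant.

n = 70 per group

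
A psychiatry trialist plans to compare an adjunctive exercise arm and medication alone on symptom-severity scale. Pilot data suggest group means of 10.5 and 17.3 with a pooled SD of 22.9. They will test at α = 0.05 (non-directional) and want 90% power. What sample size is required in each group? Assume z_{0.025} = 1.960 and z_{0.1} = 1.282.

Cohen's d = |M₁ − M₂| / SD_pooled = |10.5 − 17.3| / 22.9 = 6.8 / 22.9 = 0.297.
For two independent groups with equal n: n = 2·((z_{α/2} + z_β) / d)².
z_{α/2} + z_β = 1.960 + 1.282 = 3.242.
n = 2 × (3.242 / 0.297)² = 2 × 10.916² = 2 × 119.16 = 238.3.
Round up to the next whole participant.

n = 239 per group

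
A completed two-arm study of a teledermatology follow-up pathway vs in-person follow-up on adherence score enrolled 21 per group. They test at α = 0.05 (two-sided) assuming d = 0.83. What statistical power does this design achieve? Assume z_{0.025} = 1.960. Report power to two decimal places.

For two equal groups, power = Φ(d·√(n/2) − z_{α/2}).
d·√(n/2) = 0.83 × √(21/2) = 0.83 × 3.240 = 2.690.
z_β = 2.690 − 1.960 = 0.730.
Power = Φ(0.730) = 0.767.

power ≈ 0.77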